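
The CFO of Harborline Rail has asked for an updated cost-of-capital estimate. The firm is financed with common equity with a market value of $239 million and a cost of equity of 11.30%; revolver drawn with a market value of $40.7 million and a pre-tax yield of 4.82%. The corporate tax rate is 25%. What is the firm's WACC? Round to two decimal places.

10.18%

Total capital V = 239 + 40.7 = 279.7.
Equity: weight = 239/279.7 = 0.8545; cost = 11.3%.
Revolver drawn: weight = 40.7/279.7 = 0.1455; after-tax cost = 4.82% × (1 − 25%) = 3.6150%.
WACC = 0.8545 × 11.3000% + 0.1455 × 3.6150% = 10.1817%.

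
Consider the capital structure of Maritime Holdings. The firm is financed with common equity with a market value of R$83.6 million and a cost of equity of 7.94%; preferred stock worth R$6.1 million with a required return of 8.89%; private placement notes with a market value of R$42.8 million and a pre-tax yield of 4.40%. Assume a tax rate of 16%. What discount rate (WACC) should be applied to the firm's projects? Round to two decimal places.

6.61%

Total capital V = 83.6 + 6.1 + 42.8 = 132.5.
Equity: weight = 83.6/132.5 = 0.6309; cost = 7.94%.
Preferred: weight = 6.1/132.5 = 0.0460; cost = 8.89%.
Private placement notes: weight = 42.8/132.5 = 0.3230; after-tax cost = 4.4% × (1 − 16%) = 3.6960%.
WACC = 0.6309 × 7.9400% + 0.0460 × 8.8900% + 0.3230 × 3.6960% = 6.6128%.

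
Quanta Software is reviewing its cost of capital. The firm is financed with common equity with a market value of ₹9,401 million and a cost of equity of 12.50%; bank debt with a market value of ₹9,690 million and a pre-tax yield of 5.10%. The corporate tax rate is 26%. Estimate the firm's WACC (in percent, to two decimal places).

8.07%

Total capital V = 9401 + 9690 = 19091.
Equity: weight = 9401/19091 = 0.4924; cost = 12.5%.
Bank debt: weight = 9690/19091 = 0.5076; after-tax cost = 5.1% × (1 − 26%) = 3.7740%.
WACC = 0.4924 × 12.5000% + 0.5076 × 3.7740% = 8.0710%.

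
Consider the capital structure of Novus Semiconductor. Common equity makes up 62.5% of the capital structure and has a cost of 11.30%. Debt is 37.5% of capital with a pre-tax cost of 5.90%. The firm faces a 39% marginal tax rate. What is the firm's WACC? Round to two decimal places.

8.41%

After-tax cost of debt = 5.9% × (1 − 39%) = 3.5990%.
WACC = 0.625 × 11.3000% + 0.375 × 3.5990% = 8.4121%.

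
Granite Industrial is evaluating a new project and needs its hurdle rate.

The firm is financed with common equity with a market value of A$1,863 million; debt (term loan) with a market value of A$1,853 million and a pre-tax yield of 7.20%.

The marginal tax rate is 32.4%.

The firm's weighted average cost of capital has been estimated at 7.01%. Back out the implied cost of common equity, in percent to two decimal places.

9.14%

Total capital V = 1863 + 1853 = 3716.
Equity weight = 1863/3716 = 0.5013.
Term loan weight = 1853/3716 = 0.4987.
Debt contribution = 0.4987 × 7.2% × (1 − 32.4%) = 2.4271%.
Required equity contribution = 7.01% − 2.4271% = 4.5829%.
Re = 4.5829% / 0.5013 = 9.1413%.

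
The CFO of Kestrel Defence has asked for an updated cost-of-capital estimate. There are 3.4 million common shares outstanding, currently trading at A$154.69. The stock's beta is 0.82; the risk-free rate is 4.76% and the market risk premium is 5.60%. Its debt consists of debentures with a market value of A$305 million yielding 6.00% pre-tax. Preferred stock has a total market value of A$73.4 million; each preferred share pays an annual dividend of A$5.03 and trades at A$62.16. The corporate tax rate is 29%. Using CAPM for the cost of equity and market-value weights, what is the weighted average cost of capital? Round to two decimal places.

7.53%

Cost of equity via CAPM: Re = 4.76% + 0.82 × 5.6% = 9.3520%.
Cost of preferred: Rp = 5.03 / 62.16 = 8.0920%.
Market value of equity E = 154.69 × 3.4m = 525.946m.
Total capital V = 525.946 + 73.4 + 305 = 904.346.
Equity: weight = 525.946/904.346 = 0.5816; cost = 9.352%.
Preferred: weight = 73.4/904.346 = 0.0812; cost = 8.092%.
Debentures: weight = 305/904.346 = 0.3373; after-tax cost = 6% × (1 − 29%) = 4.2600%.
WACC = 0.5816 × 9.3520% + 0.0812 × 8.0920% + 0.3373 × 4.2600% = 7.5324%.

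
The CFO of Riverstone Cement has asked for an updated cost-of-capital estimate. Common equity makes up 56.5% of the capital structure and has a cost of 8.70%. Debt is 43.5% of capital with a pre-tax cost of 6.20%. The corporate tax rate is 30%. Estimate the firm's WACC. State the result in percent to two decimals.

After-tax cost of debt = 6.2% × (1 − 30%) = 4.3400%.
WACC = 0.565 × 8.7000% + 0.435 × 4.3400% = 6.8034%.

6.80%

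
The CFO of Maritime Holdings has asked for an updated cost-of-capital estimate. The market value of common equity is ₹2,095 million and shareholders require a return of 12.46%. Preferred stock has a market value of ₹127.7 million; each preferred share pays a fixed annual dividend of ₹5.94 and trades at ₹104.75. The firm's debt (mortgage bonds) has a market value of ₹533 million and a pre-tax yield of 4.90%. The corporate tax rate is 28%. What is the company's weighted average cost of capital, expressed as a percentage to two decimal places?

Cost of preferred: Rp = 5.94 / 104.75 = 5.6706%.
Total capital V = 2095 + 127.7 + 533 = 2755.7.
Equity: weight = 2095/2755.7 = 0.7602; cost = 12.46%.
Preferred: weight = 127.7/2755.7 = 0.0463; cost = 5.6706%.
Mortgage bonds: weight = 533/2755.7 = 0.1934; after-tax cost = 4.9% × (1 − 28%) = 3.5280%.
WACC = 0.7602 × 12.4600% + 0.0463 × 5.6706% + 0.1934 × 3.5280% = 10.4178%.

10.42%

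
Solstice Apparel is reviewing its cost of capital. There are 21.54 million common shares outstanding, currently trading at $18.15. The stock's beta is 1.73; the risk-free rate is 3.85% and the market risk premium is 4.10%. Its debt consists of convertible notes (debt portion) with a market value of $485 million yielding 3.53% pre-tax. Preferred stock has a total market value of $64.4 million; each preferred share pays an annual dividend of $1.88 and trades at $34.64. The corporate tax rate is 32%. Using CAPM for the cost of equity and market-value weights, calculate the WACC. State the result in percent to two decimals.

6.16%

Cost of equity via CAPM: Re = 3.85% + 1.73 × 4.1% = 10.9430%.
Cost of preferred: Rp = 1.88 / 34.64 = 5.4273%.
Market value of equity E = 18.15 × 21.54m = 390.951m.
Total capital V = 390.951 + 64.4 + 485 = 940.351.
Equity: weight = 390.951/940.351 = 0.4158; cost = 10.943%.
Preferred: weight = 64.4/940.351 = 0.0685; cost = 5.4273%.
Convertible notes (debt portion): weight = 485/940.351 = 0.5158; after-tax cost = 3.53% × (1 − 32%) = 2.4004%.
WACC = 0.4158 × 10.9430% + 0.0685 × 5.4273% + 0.5158 × 2.4004% = 6.1593%.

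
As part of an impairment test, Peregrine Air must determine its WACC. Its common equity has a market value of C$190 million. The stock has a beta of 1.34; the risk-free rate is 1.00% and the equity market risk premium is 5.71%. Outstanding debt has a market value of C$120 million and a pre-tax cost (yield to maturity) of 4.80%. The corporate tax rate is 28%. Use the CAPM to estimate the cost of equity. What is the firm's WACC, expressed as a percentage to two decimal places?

Cost of equity via CAPM: Re = 1.0% + 1.34 × 5.71% = 8.6514%.
Total capital V = 190 + 120 = 310.
Equity: weight = 190/310 = 0.6129; cost = 8.6514%.
Debt: weight = 120/310 = 0.3871; after-tax cost = 4.8% × (1 − 28%) = 3.4560%.
WACC = 0.6129 × 8.6514% + 0.3871 × 3.4560% = 6.6403%.

6.64%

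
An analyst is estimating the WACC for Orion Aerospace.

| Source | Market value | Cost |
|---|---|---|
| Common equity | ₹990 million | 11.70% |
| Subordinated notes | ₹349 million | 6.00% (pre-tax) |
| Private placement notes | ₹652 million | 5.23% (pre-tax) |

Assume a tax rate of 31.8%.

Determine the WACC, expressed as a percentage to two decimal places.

7.70%

Total capital V = 990 + 349 + 652 = 1991.
Equity: weight = 990/1991 = 0.4972; cost = 11.7%.
Subordinated notes: weight = 349/1991 = 0.1753; after-tax cost = 6% × (1 − 31.8%) = 4.0920%.
Private placement notes: weight = 652/1991 = 0.3275; after-tax cost = 5.23% × (1 − 31.8%) = 3.5669%.
WACC = 0.4972 × 11.7000% + 0.1753 × 4.0920% + 0.3275 × 3.5669% = 7.7030%.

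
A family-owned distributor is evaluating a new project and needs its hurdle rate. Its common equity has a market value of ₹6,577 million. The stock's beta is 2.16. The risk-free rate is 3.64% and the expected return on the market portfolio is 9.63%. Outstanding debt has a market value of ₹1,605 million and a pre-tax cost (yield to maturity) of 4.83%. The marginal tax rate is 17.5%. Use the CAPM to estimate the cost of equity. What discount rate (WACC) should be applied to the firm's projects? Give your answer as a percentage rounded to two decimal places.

14.11%

Market risk premium = 9.63% − 3.64% = 5.99%.
Cost of equity via CAPM: Re = 3.64% + 2.16 × 5.99% = 16.5784%.
Total capital V = 6577 + 1605 = 8182.
Equity: weight = 6577/8182 = 0.8038; cost = 16.5784%.
Debt: weight = 1605/8182 = 0.1962; after-tax cost = 4.83% × (1 − 17.5%) = 3.9848%.
WACC = 0.8038 × 16.5784% + 0.1962 × 3.9848% = 14.1080%.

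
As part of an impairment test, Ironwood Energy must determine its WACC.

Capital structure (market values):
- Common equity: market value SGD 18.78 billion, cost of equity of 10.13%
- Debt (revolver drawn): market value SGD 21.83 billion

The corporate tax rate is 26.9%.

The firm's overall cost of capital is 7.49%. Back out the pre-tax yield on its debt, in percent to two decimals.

Total capital V = 18.78 + 21.83 = 40.61.
Equity weight = 18.78/40.61 = 0.4624.
Revolver drawn weight = 21.83/40.61 = 0.5376.
Equity contribution = 0.4624 × 10.13% = 4.6846%.
Remaining for debt = 7.49% − 4.6846% = 2.8054%.
Rd × (1 − 26.9%) × 0.5376 = 2.8054%  ⇒  Rd = 7.1393%.

7.14%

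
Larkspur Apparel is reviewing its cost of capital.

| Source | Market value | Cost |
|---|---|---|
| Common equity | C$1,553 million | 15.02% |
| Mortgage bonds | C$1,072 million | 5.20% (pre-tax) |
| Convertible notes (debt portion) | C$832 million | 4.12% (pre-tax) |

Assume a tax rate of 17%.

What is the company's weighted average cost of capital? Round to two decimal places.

Total capital V = 1553 + 1072 + 832 = 3457.
Equity: weight = 1553/3457 = 0.4492; cost = 15.02%.
Mortgage bonds: weight = 1072/3457 = 0.3101; after-tax cost = 5.2% × (1 − 17%) = 4.3160%.
Convertible notes (debt portion): weight = 832/3457 = 0.2407; after-tax cost = 4.12% × (1 − 17%) = 3.4196%.
WACC = 0.4492 × 15.0200% + 0.3101 × 4.3160% + 0.2407 × 3.4196% = 8.9089%.

8.91%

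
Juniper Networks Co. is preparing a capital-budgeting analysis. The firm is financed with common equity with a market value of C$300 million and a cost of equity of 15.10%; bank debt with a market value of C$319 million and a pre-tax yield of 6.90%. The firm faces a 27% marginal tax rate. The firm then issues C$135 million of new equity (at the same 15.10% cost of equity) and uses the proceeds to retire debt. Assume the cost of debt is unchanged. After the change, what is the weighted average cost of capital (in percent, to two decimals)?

12.11%

After the change:
Total capital V = 435 + 184 = 619.
Equity: weight = 435/619 = 0.7027; cost = 15.1%.
Bank debt: weight = 184/619 = 0.2973; after-tax cost = 6.9% × (1 − 27%) = 5.0370%.
WACC = 0.7027 × 15.1000% + 0.2973 × 5.0370% = 12.1087%.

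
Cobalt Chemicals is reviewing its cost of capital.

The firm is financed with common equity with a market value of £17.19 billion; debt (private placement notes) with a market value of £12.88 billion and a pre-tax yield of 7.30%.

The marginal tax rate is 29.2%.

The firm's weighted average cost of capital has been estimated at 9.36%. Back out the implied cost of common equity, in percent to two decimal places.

Total capital V = 17.19 + 12.88 = 30.07.
Equity weight = 17.19/30.07 = 0.5717.
Private placement notes weight = 12.88/30.07 = 0.4283.
Debt contribution = 0.4283 × 7.3% × (1 − 29.2%) = 2.2138%.
Required equity contribution = 9.36% − 2.2138% = 7.1462%.
Re = 7.1462% / 0.5717 = 12.5007%.

12.50%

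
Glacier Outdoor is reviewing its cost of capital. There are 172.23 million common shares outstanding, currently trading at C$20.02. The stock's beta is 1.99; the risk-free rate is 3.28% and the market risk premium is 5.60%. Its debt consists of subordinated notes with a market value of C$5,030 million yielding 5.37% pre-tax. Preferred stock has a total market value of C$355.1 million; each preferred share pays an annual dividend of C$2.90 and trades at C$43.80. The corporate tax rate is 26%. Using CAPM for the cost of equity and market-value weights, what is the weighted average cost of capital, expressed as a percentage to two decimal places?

8.16%

Cost of equity via CAPM: Re = 3.28% + 1.99 × 5.6% = 14.4240%.
Cost of preferred: Rp = 2.9 / 43.8 = 6.6210%.
Market value of equity E = 20.02 × 172.23m = 3448.0446m.
Total capital V = 3448.0446 + 355.1 + 5030 = 8833.1446.
Equity: weight = 3448.0446/8833.1446 = 0.3904; cost = 14.424%.
Preferred: weight = 355.1/8833.1446 = 0.0402; cost = 6.621%.
Subordinated notes: weight = 5030/8833.1446 = 0.5694; after-tax cost = 5.37% × (1 − 26%) = 3.9738%.
WACC = 0.3904 × 14.4240% + 0.0402 × 6.6210% + 0.5694 × 3.9738% = 8.1595%.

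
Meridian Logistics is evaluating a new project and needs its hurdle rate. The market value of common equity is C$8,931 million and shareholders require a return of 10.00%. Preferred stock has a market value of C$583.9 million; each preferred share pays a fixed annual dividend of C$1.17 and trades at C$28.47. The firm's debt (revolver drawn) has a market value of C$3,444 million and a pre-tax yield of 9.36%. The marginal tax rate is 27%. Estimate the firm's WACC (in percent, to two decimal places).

8.89%

Cost of preferred: Rp = 1.17 / 28.47 = 4.1096%.
Total capital V = 8931 + 583.9 + 3444 = 12958.9.
Equity: weight = 8931/12958.9 = 0.6892; cost = 10%.
Preferred: weight = 583.9/12958.9 = 0.0451; cost = 4.1096%.
Revolver drawn: weight = 3444/12958.9 = 0.2658; after-tax cost = 9.36% × (1 − 27%) = 6.8328%.
WACC = 0.6892 × 10.0000% + 0.0451 × 4.1096% + 0.2658 × 6.8328% = 8.8929%.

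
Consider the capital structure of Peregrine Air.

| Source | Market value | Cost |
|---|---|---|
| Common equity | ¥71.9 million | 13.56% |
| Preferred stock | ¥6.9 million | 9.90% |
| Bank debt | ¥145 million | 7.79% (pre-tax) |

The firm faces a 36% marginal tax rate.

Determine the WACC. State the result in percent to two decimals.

Total capital V = 71.9 + 6.9 + 145 = 223.8.
Equity: weight = 71.9/223.8 = 0.3213; cost = 13.56%.
Preferred: weight = 6.9/223.8 = 0.0308; cost = 9.9%.
Bank debt: weight = 145/223.8 = 0.6479; after-tax cost = 7.79% × (1 − 36%) = 4.9856%.
WACC = 0.3213 × 13.5600% + 0.0308 × 9.9000% + 0.6479 × 4.9856% = 7.8918%.

7.89%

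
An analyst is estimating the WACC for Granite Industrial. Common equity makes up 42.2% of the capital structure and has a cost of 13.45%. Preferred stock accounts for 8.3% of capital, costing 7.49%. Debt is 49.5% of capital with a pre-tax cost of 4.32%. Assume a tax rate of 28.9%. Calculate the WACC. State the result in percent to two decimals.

7.82%

After-tax cost of debt = 4.32% × (1 − 28.9%) = 3.0715%.
WACC = 0.422 × 13.4500% + 0.083 × 7.4900% + 0.495 × 3.0715% = 7.8180%.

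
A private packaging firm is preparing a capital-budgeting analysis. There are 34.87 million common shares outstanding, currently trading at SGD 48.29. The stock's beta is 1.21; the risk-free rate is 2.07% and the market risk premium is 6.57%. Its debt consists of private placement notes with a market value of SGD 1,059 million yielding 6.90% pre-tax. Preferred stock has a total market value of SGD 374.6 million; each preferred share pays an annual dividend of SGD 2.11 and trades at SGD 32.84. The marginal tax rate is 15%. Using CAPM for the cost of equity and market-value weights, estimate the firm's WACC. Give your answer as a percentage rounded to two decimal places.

Cost of equity via CAPM: Re = 2.07% + 1.21 × 6.57% = 10.0197%.
Cost of preferred: Rp = 2.11 / 32.84 = 6.4251%.
Market value of equity E = 48.29 × 34.87m = 1683.8723m.
Total capital V = 1683.8723 + 374.6 + 1059 = 3117.4723.
Equity: weight = 1683.8723/3117.4723 = 0.5401; cost = 10.0197%.
Preferred: weight = 374.6/3117.4723 = 0.1202; cost = 6.4251%.
Private placement notes: weight = 1059/3117.4723 = 0.3397; after-tax cost = 6.9% × (1 − 15%) = 5.8650%.
WACC = 0.5401 × 10.0197% + 0.1202 × 6.4251% + 0.3397 × 5.8650% = 8.1764%.

8.18%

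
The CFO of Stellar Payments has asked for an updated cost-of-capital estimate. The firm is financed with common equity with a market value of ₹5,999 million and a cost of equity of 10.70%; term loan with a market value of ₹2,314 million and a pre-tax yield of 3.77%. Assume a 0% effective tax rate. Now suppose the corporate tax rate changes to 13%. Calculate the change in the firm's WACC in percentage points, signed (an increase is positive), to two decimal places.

-0.14 pp

Current WACC:
Total capital V = 5999 + 2314 = 8313.
Equity: weight = 5999/8313 = 0.7216; cost = 10.7%.
Term loan: weight = 2314/8313 = 0.2784; after-tax cost = 3.77% × (1 − 0%) = 3.7700%.
WACC = 0.7216 × 10.7000% + 0.2784 × 3.7700% = 8.7710%.
After the change:
Total capital V = 5999 + 2314 = 8313.
Equity: weight = 5999/8313 = 0.7216; cost = 10.7%.
Term loan: weight = 2314/8313 = 0.2784; after-tax cost = 3.77% × (1 − 13%) = 3.2799%.
WACC = 0.7216 × 10.7000% + 0.2784 × 3.2799% = 8.6345%.
Change in WACC = 8.6345% − 8.7710% = -0.1364 pp.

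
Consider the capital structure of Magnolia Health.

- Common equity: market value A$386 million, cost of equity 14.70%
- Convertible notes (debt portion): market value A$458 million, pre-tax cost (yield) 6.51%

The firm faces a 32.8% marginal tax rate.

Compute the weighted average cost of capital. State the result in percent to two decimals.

9.10%

Total capital V = 386 + 458 = 844.
Equity: weight = 386/844 = 0.4573; cost = 14.7%.
Convertible notes (debt portion): weight = 458/844 = 0.5427; after-tax cost = 6.51% × (1 − 32.8%) = 4.3747%.
WACC = 0.4573 × 14.7000% + 0.5427 × 4.3747% = 9.0969%.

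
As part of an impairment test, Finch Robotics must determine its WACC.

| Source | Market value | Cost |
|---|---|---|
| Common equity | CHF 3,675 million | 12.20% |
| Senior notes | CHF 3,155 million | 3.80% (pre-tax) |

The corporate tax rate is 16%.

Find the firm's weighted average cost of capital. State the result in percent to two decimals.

8.04%

Total capital V = 3675 + 3155 = 6830.
Equity: weight = 3675/6830 = 0.5381; cost = 12.2%.
Senior notes: weight = 3155/6830 = 0.4619; after-tax cost = 3.8% × (1 − 16%) = 3.1920%.
WACC = 0.5381 × 12.2000% + 0.4619 × 3.1920% = 8.0389%.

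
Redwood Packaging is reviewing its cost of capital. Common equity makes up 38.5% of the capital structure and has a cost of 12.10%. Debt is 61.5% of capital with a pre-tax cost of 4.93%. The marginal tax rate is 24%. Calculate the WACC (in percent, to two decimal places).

After-tax cost of debt = 4.93% × (1 − 24%) = 3.7468%.
WACC = 0.385 × 12.1000% + 0.615 × 3.7468% = 6.9628%.

6.96%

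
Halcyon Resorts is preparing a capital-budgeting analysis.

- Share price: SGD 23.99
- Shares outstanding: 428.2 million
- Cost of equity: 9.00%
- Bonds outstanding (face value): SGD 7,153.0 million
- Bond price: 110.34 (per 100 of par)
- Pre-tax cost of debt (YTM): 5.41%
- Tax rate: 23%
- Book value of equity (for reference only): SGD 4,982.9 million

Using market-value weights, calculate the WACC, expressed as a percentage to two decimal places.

Market value of equity E = 23.99 × 428.2m = 10272.518m. Market value of debt D = 7153m × 110.34/100 = 7892.6202m.
Total capital V = 10272.518 + 7892.6202 = 18165.1382.
Equity: weight = 10272.518/18165.1382 = 0.5655; cost = 9%.
Bonds outstanding: weight = 7892.6202/18165.1382 = 0.4345; after-tax cost = 5.41% × (1 − 23%) = 4.1657%.
WACC = 0.5655 × 9.0000% + 0.4345 × 4.1657% = 6.8995%.

6.90%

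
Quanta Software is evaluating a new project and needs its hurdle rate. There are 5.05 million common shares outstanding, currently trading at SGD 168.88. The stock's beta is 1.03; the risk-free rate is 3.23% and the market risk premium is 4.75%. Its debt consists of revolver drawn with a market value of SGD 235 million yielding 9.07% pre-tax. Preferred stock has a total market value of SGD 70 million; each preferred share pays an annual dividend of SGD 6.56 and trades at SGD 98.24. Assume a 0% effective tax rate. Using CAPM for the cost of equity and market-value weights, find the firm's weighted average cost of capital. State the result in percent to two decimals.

Cost of equity via CAPM: Re = 3.23% + 1.03 × 4.75% = 8.1225%.
Cost of preferred: Rp = 6.56 / 98.24 = 6.6775%.
Market value of equity E = 168.88 × 5.05m = 852.844m.
Total capital V = 852.844 + 70 + 235 = 1157.844.
Equity: weight = 852.844/1157.844 = 0.7366; cost = 8.1225%.
Preferred: weight = 70/1157.844 = 0.0605; cost = 6.6775%.
Revolver drawn: weight = 235/1157.844 = 0.2030; after-tax cost = 9.07% × (1 − 0%) = 9.0700%.
WACC = 0.7366 × 8.1225% + 0.0605 × 6.6775% + 0.2030 × 9.0700% = 8.2274%.

8.23%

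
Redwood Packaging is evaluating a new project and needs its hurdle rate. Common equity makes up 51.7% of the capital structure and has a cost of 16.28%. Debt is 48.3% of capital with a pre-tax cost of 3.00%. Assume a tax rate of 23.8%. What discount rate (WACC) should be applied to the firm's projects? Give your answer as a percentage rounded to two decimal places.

9.52%

After-tax cost of debt = 3% × (1 − 23.8%) = 2.2860%.
WACC = 0.517 × 16.2800% + 0.483 × 2.2860% = 9.5209%.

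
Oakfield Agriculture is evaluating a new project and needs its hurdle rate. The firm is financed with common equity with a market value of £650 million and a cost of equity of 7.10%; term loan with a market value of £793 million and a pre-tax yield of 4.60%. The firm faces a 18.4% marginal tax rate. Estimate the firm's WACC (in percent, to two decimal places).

Total capital V = 650 + 793 = 1443.
Equity: weight = 650/1443 = 0.4505; cost = 7.1%.
Term loan: weight = 793/1443 = 0.5495; after-tax cost = 4.6% × (1 − 18.4%) = 3.7536%.
WACC = 0.4505 × 7.1000% + 0.5495 × 3.7536% = 5.2610%.

5.26%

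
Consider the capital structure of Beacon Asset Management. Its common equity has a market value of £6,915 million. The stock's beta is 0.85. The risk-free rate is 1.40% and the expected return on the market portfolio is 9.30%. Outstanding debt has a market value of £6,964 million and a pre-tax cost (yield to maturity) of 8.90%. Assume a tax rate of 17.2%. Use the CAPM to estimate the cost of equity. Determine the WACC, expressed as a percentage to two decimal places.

Market risk premium = 9.3% − 1.4% = 7.9%.
Cost of equity via CAPM: Re = 1.4% + 0.85 × 7.9% = 8.1150%.
Total capital V = 6915 + 6964 = 13879.
Equity: weight = 6915/13879 = 0.4982; cost = 8.115%.
Debt: weight = 6964/13879 = 0.5018; after-tax cost = 8.9% × (1 − 17.2%) = 7.3692%.
WACC = 0.4982 × 8.1150% + 0.5018 × 7.3692% = 7.7408%.

7.74%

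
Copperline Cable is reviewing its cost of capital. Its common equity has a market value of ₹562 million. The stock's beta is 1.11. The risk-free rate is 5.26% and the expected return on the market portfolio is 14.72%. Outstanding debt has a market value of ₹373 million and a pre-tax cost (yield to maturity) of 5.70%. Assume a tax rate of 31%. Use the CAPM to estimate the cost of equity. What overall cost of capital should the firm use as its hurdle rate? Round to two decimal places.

Market risk premium = 14.72% − 5.26% = 9.46%.
Cost of equity via CAPM: Re = 5.26% + 1.11 × 9.46% = 15.7606%.
Total capital V = 562 + 373 = 935.
Equity: weight = 562/935 = 0.6011; cost = 15.7606%.
Debt: weight = 373/935 = 0.3989; after-tax cost = 5.7% × (1 − 31%) = 3.9330%.
WACC = 0.6011 × 15.7606% + 0.3989 × 3.9330% = 11.0422%.

11.04%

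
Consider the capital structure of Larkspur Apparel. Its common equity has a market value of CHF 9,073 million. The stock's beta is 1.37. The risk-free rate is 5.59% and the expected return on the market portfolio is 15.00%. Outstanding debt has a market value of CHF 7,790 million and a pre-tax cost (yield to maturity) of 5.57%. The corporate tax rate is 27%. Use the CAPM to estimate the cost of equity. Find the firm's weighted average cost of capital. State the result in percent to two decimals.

11.82%

Market risk premium = 15.0% − 5.59% = 9.41%.
Cost of equity via CAPM: Re = 5.59% + 1.37 × 9.41% = 18.4817%.
Total capital V = 9073 + 7790 = 16863.
Equity: weight = 9073/16863 = 0.5380; cost = 18.4817%.
Debt: weight = 7790/16863 = 0.4620; after-tax cost = 5.57% × (1 − 27%) = 4.0661%.
WACC = 0.5380 × 18.4817% + 0.4620 × 4.0661% = 11.8223%.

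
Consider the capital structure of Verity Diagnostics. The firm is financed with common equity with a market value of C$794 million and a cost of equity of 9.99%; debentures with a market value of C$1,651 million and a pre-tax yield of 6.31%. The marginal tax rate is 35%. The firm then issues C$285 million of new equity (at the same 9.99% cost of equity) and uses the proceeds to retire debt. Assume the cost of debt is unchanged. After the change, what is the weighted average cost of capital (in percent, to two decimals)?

After the change:
Total capital V = 1079 + 1366 = 2445.
Equity: weight = 1079/2445 = 0.4413; cost = 9.99%.
Debentures: weight = 1366/2445 = 0.5587; after-tax cost = 6.31% × (1 − 35%) = 4.1015%.
WACC = 0.4413 × 9.9900% + 0.5587 × 4.1015% = 6.7001%.

6.70%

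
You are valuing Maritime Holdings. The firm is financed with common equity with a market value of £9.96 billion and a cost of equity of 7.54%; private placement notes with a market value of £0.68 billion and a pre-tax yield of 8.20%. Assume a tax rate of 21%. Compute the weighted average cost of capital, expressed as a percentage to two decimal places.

7.47%

Total capital V = 9.96 + 0.68 = 10.64.
Equity: weight = 9.96/10.64 = 0.9361; cost = 7.54%.
Private placement notes: weight = 0.68/10.64 = 0.0639; after-tax cost = 8.2% × (1 − 21%) = 6.4780%.
WACC = 0.9361 × 7.5400% + 0.0639 × 6.4780% = 7.4721%.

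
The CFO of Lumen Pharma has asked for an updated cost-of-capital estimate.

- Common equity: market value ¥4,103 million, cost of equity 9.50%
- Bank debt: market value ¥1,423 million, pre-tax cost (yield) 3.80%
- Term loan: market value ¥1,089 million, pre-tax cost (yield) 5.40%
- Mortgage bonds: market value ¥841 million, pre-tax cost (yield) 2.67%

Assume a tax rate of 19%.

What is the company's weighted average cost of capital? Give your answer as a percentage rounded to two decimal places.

Total capital V = 4103 + 1423 + 1089 + 841 = 7456.
Equity: weight = 4103/7456 = 0.5503; cost = 9.5%.
Bank debt: weight = 1423/7456 = 0.1909; after-tax cost = 3.8% × (1 − 19%) = 3.0780%.
Term loan: weight = 1089/7456 = 0.1461; after-tax cost = 5.4% × (1 − 19%) = 4.3740%.
Mortgage bonds: weight = 841/7456 = 0.1128; after-tax cost = 2.67% × (1 − 19%) = 2.1627%.
WACC = 0.5503 × 9.5000% + 0.1909 × 3.0780% + 0.1461 × 4.3740% + 0.1128 × 2.1627% = 6.6980%.

6.70%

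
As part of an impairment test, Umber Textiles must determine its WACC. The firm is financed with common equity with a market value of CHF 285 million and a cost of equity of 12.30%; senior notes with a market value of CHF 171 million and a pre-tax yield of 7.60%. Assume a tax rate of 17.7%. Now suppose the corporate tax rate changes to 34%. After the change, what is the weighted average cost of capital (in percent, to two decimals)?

9.57%

After the change:
Total capital V = 285 + 171 = 456.
Equity: weight = 285/456 = 0.6250; cost = 12.3%.
Senior notes: weight = 171/456 = 0.3750; after-tax cost = 7.6% × (1 − 34%) = 5.0160%.
WACC = 0.6250 × 12.3000% + 0.3750 × 5.0160% = 9.5685%.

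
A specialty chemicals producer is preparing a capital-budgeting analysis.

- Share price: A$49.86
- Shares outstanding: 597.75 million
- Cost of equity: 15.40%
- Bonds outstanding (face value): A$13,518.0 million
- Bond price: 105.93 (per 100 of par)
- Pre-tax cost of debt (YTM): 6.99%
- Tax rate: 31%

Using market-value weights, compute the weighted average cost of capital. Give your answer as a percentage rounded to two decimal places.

11.97%

Market value of equity E = 49.86 × 597.75m = 29803.815m. Market value of debt D = 13518m × 105.93/100 = 14319.6174m.
Total capital V = 29803.815 + 14319.6174 = 44123.4324.
Equity: weight = 29803.815/44123.4324 = 0.6755; cost = 15.4%.
Bonds outstanding: weight = 14319.6174/44123.4324 = 0.3245; after-tax cost = 6.99% × (1 − 31%) = 4.8231%.
WACC = 0.6755 × 15.4000% + 0.3245 × 4.8231% = 11.9674%.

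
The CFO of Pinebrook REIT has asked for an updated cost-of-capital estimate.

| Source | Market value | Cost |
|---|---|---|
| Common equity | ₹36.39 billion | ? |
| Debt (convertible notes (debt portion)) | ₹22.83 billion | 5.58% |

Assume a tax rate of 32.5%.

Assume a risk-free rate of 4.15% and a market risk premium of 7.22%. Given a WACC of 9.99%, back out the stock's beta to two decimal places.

Total capital V = 36.39 + 22.83 = 59.22.
Equity weight = 36.39/59.22 = 0.6145.
Convertible notes (debt portion) weight = 22.83/59.22 = 0.3855.
Debt contribution = 0.3855 × 5.58% × (1 − 32.5%) = 1.4520%.
Required equity contribution = 9.99% − 1.4520% = 8.5380%  ⇒  Re = 13.8944%.
CAPM: 13.8944% = 4.15% + β × 7.22%  ⇒  β = 1.3496.

1.35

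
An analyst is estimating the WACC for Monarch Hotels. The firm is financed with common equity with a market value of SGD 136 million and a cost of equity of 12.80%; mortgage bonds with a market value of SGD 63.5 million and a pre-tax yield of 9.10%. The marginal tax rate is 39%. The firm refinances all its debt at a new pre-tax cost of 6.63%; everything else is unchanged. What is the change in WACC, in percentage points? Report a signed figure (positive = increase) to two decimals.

Current WACC:
Total capital V = 136 + 63.5 = 199.5.
Equity: weight = 136/199.5 = 0.6817; cost = 12.8%.
Mortgage bonds: weight = 63.5/199.5 = 0.3183; after-tax cost = 9.1% × (1 − 39%) = 5.5510%.
WACC = 0.6817 × 12.8000% + 0.3183 × 5.5510% = 10.4927%.
After the change:
Total capital V = 136 + 63.5 = 199.5.
Equity: weight = 136/199.5 = 0.6817; cost = 12.8%.
Mortgage bonds: weight = 63.5/199.5 = 0.3183; after-tax cost = 6.63% × (1 − 39%) = 4.0443%.
WACC = 0.6817 × 12.8000% + 0.3183 × 4.0443% = 10.0131%.
Change in WACC = 10.0131% − 10.4927% = -0.4796 pp.

-0.48 pp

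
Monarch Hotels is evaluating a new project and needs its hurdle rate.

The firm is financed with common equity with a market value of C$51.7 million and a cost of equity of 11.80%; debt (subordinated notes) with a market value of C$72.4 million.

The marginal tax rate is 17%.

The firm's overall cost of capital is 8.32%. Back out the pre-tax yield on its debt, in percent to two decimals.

7.03%

Total capital V = 51.7 + 72.4 = 124.1.
Equity weight = 51.7/124.1 = 0.4166.
Subordinated notes weight = 72.4/124.1 = 0.5834.
Equity contribution = 0.4166 × 11.8% = 4.9159%.
Remaining for debt = 8.32% − 4.9159% = 3.4041%.
Rd × (1 − 17%) × 0.5834 = 3.4041%  ⇒  Rd = 7.0301%.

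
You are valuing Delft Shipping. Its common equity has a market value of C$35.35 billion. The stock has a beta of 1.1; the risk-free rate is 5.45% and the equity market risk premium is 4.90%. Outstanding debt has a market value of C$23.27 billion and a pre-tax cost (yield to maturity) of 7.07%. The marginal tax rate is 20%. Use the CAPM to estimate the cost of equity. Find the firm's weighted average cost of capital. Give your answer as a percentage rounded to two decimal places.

Cost of equity via CAPM: Re = 5.45% + 1.1 × 4.9% = 10.8400%.
Total capital V = 35.35 + 23.27 = 58.62.
Equity: weight = 35.35/58.62 = 0.6030; cost = 10.84%.
Debt: weight = 23.27/58.62 = 0.3970; after-tax cost = 7.07% × (1 − 20%) = 5.6560%.
WACC = 0.6030 × 10.8400% + 0.3970 × 5.6560% = 8.7821%.

8.78%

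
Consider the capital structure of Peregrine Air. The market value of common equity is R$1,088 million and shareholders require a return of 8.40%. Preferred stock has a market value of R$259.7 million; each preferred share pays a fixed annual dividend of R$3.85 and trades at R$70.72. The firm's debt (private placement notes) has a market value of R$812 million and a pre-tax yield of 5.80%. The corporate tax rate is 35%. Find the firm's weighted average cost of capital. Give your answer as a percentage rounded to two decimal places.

6.30%

Cost of preferred: Rp = 3.85 / 70.72 = 5.4440%.
Total capital V = 1088 + 259.7 + 812 = 2159.7.
Equity: weight = 1088/2159.7 = 0.5038; cost = 8.4%.
Preferred: weight = 259.7/2159.7 = 0.1202; cost = 5.444%.
Private placement notes: weight = 812/2159.7 = 0.3760; after-tax cost = 5.8% × (1 − 35%) = 3.7700%.
WACC = 0.5038 × 8.4000% + 0.1202 × 5.4440% + 0.3760 × 3.7700% = 6.3038%.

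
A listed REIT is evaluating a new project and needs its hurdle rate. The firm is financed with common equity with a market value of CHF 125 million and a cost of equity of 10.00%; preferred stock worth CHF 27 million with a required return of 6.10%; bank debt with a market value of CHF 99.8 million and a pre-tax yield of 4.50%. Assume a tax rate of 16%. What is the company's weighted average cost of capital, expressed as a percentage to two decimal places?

Total capital V = 125 + 27 + 99.8 = 251.8.
Equity: weight = 125/251.8 = 0.4964; cost = 10%.
Preferred: weight = 27/251.8 = 0.1072; cost = 6.1%.
Bank debt: weight = 99.8/251.8 = 0.3963; after-tax cost = 4.5% × (1 − 16%) = 3.7800%.
WACC = 0.4964 × 10.0000% + 0.1072 × 6.1000% + 0.3963 × 3.7800% = 7.1165%.

7.12%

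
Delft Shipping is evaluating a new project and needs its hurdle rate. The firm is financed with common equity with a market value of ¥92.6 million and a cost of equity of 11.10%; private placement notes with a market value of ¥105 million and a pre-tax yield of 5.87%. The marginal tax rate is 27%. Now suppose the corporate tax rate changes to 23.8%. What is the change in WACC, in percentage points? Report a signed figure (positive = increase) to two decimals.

+0.10 pp

Current WACC:
Total capital V = 92.6 + 105 = 197.6.
Equity: weight = 92.6/197.6 = 0.4686; cost = 11.1%.
Private placement notes: weight = 105/197.6 = 0.5314; after-tax cost = 5.87% × (1 − 27%) = 4.2851%.
WACC = 0.4686 × 11.1000% + 0.5314 × 4.2851% = 7.4787%.
After the change:
Total capital V = 92.6 + 105 = 197.6.
Equity: weight = 92.6/197.6 = 0.4686; cost = 11.1%.
Private placement notes: weight = 105/197.6 = 0.5314; after-tax cost = 5.87% × (1 − 23.8%) = 4.4729%.
WACC = 0.4686 × 11.1000% + 0.5314 × 4.4729% = 7.5785%.
Change in WACC = 7.5785% − 7.4787% = 0.0998 pp.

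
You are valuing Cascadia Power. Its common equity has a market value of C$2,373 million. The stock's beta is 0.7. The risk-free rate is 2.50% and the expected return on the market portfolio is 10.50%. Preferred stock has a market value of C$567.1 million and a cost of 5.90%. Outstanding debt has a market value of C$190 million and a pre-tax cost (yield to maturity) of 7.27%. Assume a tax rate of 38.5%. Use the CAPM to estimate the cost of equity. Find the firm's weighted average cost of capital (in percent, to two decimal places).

7.48%

Market risk premium = 10.5% − 2.5% = 8.0%.
Cost of equity via CAPM: Re = 2.5% + 0.7 × 8.0% = 8.1000%.
Total capital V = 2373 + 567.1 + 190 = 3130.1.
Equity: weight = 2373/3130.1 = 0.7581; cost = 8.1%.
Preferred: weight = 567.1/3130.1 = 0.1812; cost = 5.9%.
Debt: weight = 190/3130.1 = 0.0607; after-tax cost = 7.27% × (1 − 38.5%) = 4.4710%.
WACC = 0.7581 × 8.1000% + 0.1812 × 5.9000% + 0.0607 × 4.4710% = 7.4811%.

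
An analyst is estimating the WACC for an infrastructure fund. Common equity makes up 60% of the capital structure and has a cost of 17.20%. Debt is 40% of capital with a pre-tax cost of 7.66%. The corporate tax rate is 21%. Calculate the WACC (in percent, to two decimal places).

12.74%

After-tax cost of debt = 7.66% × (1 − 21%) = 6.0514%.
WACC = 0.600 × 17.2000% + 0.400 × 6.0514% = 12.7406%.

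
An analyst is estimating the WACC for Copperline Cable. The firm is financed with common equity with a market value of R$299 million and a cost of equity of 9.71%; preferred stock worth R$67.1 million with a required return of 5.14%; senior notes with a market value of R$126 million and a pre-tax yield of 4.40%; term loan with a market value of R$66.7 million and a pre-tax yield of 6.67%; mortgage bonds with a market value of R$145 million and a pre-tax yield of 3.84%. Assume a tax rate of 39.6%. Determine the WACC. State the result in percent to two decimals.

Total capital V = 299 + 67.1 + 126 + 66.7 + 145 = 703.8.
Equity: weight = 299/703.8 = 0.4248; cost = 9.71%.
Preferred: weight = 67.1/703.8 = 0.0953; cost = 5.14%.
Senior notes: weight = 126/703.8 = 0.1790; after-tax cost = 4.4% × (1 − 39.6%) = 2.6576%.
Term loan: weight = 66.7/703.8 = 0.0948; after-tax cost = 6.67% × (1 − 39.6%) = 4.0287%.
Mortgage bonds: weight = 145/703.8 = 0.2060; after-tax cost = 3.84% × (1 − 39.6%) = 2.3194%.
WACC = 0.4248 × 9.7100% + 0.0953 × 5.1400% + 0.1790 × 2.6576% + 0.0948 × 4.0287% + 0.2060 × 2.3194% = 5.9506%.

5.95%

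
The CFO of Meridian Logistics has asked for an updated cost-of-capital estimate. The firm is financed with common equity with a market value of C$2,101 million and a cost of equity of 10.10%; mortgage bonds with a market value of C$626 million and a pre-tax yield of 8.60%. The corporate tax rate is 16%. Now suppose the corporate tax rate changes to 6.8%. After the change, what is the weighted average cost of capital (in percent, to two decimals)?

After the change:
Total capital V = 2101 + 626 = 2727.
Equity: weight = 2101/2727 = 0.7704; cost = 10.1%.
Mortgage bonds: weight = 626/2727 = 0.2296; after-tax cost = 8.6% × (1 − 6.8%) = 8.0152%.
WACC = 0.7704 × 10.1000% + 0.2296 × 8.0152% = 9.6214%.

9.62%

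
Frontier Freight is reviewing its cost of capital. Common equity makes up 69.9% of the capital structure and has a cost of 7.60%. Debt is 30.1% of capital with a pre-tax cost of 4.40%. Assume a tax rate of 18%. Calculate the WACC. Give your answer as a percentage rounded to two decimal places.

After-tax cost of debt = 4.4% × (1 − 18%) = 3.6080%.
WACC = 0.699 × 7.6000% + 0.301 × 3.6080% = 6.3984%.

6.40%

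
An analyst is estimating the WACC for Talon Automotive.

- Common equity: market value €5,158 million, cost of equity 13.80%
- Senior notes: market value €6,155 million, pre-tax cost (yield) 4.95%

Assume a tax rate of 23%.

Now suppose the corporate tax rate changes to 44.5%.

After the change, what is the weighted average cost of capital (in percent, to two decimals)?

7.79%

After the change:
Total capital V = 5158 + 6155 = 11313.
Equity: weight = 5158/11313 = 0.4559; cost = 13.8%.
Senior notes: weight = 6155/11313 = 0.5441; after-tax cost = 4.95% × (1 − 44.5%) = 2.7472%.
WACC = 0.4559 × 13.8000% + 0.5441 × 2.7472% = 7.7866%.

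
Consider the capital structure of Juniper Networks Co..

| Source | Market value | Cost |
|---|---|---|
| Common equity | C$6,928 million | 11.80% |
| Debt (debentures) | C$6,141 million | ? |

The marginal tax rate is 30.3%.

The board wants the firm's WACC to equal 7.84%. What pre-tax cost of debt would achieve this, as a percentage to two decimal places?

4.84%

Total capital V = 6928 + 6141 = 13069.
Equity weight = 6928/13069 = 0.5301.
Debentures weight = 6141/13069 = 0.4699.
Equity contribution = 0.5301 × 11.8% = 6.2553%.
Remaining for debt = 7.84% − 6.2553% = 1.5847%.
Rd × (1 − 30.3%) × 0.4699 = 1.5847%  ⇒  Rd = 4.8386%.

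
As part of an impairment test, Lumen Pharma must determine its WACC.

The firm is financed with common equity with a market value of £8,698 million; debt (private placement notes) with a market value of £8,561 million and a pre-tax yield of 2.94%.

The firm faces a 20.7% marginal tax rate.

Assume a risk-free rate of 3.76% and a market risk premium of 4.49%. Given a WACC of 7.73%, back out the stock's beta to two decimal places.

Total capital V = 8698 + 8561 = 17259.
Equity weight = 8698/17259 = 0.5040.
Private placement notes weight = 8561/17259 = 0.4960.
Debt contribution = 0.4960 × 2.94% × (1 − 20.7%) = 1.1565%.
Required equity contribution = 7.73% − 1.1565% = 6.5735%  ⇒  Re = 13.0435%.
CAPM: 13.0435% = 3.76% + β × 4.49%  ⇒  β = 2.0676.

2.07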